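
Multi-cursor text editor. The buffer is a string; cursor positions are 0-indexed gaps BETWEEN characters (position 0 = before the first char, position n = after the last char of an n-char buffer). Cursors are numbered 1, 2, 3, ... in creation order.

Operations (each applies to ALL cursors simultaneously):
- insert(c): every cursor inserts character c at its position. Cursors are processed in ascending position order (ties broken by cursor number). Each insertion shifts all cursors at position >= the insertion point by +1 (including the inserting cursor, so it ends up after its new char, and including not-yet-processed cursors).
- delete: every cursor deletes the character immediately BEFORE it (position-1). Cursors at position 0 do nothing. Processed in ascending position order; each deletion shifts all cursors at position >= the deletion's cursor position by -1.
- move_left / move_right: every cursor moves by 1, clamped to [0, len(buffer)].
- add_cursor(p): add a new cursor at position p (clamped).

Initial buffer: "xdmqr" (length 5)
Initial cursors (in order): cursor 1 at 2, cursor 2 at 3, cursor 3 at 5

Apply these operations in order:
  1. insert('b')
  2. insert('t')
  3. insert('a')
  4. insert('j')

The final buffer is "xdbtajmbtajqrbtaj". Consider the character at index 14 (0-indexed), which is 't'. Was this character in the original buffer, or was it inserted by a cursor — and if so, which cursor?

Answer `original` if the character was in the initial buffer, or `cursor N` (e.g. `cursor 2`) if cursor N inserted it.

After op 1 (insert('b')): buffer="xdbmbqrb" (len 8), cursors c1@3 c2@5 c3@8, authorship ..1.2..3
After op 2 (insert('t')): buffer="xdbtmbtqrbt" (len 11), cursors c1@4 c2@7 c3@11, authorship ..11.22..33
After op 3 (insert('a')): buffer="xdbtambtaqrbta" (len 14), cursors c1@5 c2@9 c3@14, authorship ..111.222..333
After op 4 (insert('j')): buffer="xdbtajmbtajqrbtaj" (len 17), cursors c1@6 c2@11 c3@17, authorship ..1111.2222..3333
Authorship (.=original, N=cursor N): . . 1 1 1 1 . 2 2 2 2 . . 3 3 3 3
Index 14: author = 3

Answer: cursor 3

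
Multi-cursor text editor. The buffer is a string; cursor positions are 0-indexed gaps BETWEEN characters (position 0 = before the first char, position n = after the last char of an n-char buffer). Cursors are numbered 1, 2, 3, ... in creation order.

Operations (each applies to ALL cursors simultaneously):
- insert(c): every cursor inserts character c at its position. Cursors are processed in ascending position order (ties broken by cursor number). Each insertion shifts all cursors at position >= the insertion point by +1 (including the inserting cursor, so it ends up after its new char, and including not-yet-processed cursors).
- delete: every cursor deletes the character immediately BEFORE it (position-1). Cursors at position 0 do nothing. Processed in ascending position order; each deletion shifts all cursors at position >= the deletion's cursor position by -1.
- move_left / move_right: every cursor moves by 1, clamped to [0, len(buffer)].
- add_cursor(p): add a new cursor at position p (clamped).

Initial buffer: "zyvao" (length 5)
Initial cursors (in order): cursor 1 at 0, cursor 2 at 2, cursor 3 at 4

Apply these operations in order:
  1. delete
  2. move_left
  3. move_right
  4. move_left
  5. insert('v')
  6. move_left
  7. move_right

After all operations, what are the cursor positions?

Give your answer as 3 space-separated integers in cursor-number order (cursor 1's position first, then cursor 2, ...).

After op 1 (delete): buffer="zvo" (len 3), cursors c1@0 c2@1 c3@2, authorship ...
After op 2 (move_left): buffer="zvo" (len 3), cursors c1@0 c2@0 c3@1, authorship ...
After op 3 (move_right): buffer="zvo" (len 3), cursors c1@1 c2@1 c3@2, authorship ...
After op 4 (move_left): buffer="zvo" (len 3), cursors c1@0 c2@0 c3@1, authorship ...
After op 5 (insert('v')): buffer="vvzvvo" (len 6), cursors c1@2 c2@2 c3@4, authorship 12.3..
After op 6 (move_left): buffer="vvzvvo" (len 6), cursors c1@1 c2@1 c3@3, authorship 12.3..
After op 7 (move_right): buffer="vvzvvo" (len 6), cursors c1@2 c2@2 c3@4, authorship 12.3..

Answer: 2 2 4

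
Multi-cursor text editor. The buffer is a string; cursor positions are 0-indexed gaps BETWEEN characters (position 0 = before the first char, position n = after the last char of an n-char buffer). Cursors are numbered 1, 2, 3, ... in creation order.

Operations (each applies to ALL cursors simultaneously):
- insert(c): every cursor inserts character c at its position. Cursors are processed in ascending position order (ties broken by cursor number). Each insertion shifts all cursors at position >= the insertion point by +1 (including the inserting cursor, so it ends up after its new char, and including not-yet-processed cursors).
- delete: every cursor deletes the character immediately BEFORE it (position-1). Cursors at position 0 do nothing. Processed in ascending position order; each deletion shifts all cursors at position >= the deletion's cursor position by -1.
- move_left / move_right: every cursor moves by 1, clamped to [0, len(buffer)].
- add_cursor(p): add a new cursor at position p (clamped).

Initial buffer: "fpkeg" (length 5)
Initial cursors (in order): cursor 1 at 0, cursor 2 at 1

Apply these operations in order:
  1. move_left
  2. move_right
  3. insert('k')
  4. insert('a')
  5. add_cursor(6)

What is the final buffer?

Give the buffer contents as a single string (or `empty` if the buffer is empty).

After op 1 (move_left): buffer="fpkeg" (len 5), cursors c1@0 c2@0, authorship .....
After op 2 (move_right): buffer="fpkeg" (len 5), cursors c1@1 c2@1, authorship .....
After op 3 (insert('k')): buffer="fkkpkeg" (len 7), cursors c1@3 c2@3, authorship .12....
After op 4 (insert('a')): buffer="fkkaapkeg" (len 9), cursors c1@5 c2@5, authorship .1212....
After op 5 (add_cursor(6)): buffer="fkkaapkeg" (len 9), cursors c1@5 c2@5 c3@6, authorship .1212....

Answer: fkkaapkeg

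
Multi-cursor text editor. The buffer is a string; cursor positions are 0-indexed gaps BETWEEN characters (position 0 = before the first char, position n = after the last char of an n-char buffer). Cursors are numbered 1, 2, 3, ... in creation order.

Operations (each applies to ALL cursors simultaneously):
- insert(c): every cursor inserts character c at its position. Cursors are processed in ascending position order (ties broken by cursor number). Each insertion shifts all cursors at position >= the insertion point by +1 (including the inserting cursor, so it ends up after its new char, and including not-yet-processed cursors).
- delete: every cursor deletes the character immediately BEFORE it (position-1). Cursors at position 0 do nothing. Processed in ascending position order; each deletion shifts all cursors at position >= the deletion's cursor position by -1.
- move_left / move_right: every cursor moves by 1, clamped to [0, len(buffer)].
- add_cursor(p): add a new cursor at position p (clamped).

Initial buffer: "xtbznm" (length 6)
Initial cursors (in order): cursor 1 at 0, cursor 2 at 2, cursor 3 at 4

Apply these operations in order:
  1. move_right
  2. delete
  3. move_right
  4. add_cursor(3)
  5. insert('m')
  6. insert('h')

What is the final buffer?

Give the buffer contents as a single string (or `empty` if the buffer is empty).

After op 1 (move_right): buffer="xtbznm" (len 6), cursors c1@1 c2@3 c3@5, authorship ......
After op 2 (delete): buffer="tzm" (len 3), cursors c1@0 c2@1 c3@2, authorship ...
After op 3 (move_right): buffer="tzm" (len 3), cursors c1@1 c2@2 c3@3, authorship ...
After op 4 (add_cursor(3)): buffer="tzm" (len 3), cursors c1@1 c2@2 c3@3 c4@3, authorship ...
After op 5 (insert('m')): buffer="tmzmmmm" (len 7), cursors c1@2 c2@4 c3@7 c4@7, authorship .1.2.34
After op 6 (insert('h')): buffer="tmhzmhmmmhh" (len 11), cursors c1@3 c2@6 c3@11 c4@11, authorship .11.22.3434

Answer: tmhzmhmmmhh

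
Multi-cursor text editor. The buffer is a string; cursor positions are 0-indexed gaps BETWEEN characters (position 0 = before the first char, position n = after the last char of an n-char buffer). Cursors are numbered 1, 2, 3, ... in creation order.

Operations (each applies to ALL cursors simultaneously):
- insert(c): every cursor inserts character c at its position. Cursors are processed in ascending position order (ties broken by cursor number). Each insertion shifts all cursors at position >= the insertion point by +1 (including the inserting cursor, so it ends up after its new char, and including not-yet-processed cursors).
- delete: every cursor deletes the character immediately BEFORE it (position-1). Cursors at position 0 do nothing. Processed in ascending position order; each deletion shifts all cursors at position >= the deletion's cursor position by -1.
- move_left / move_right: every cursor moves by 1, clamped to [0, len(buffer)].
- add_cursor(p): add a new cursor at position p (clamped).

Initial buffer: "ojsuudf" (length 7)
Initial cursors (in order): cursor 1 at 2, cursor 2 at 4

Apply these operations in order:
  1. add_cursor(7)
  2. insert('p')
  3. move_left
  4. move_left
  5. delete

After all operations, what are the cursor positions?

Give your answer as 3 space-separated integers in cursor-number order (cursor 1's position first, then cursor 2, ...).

After op 1 (add_cursor(7)): buffer="ojsuudf" (len 7), cursors c1@2 c2@4 c3@7, authorship .......
After op 2 (insert('p')): buffer="ojpsupudfp" (len 10), cursors c1@3 c2@6 c3@10, authorship ..1..2...3
After op 3 (move_left): buffer="ojpsupudfp" (len 10), cursors c1@2 c2@5 c3@9, authorship ..1..2...3
After op 4 (move_left): buffer="ojpsupudfp" (len 10), cursors c1@1 c2@4 c3@8, authorship ..1..2...3
After op 5 (delete): buffer="jpupufp" (len 7), cursors c1@0 c2@2 c3@5, authorship .1.2..3

Answer: 0 2 5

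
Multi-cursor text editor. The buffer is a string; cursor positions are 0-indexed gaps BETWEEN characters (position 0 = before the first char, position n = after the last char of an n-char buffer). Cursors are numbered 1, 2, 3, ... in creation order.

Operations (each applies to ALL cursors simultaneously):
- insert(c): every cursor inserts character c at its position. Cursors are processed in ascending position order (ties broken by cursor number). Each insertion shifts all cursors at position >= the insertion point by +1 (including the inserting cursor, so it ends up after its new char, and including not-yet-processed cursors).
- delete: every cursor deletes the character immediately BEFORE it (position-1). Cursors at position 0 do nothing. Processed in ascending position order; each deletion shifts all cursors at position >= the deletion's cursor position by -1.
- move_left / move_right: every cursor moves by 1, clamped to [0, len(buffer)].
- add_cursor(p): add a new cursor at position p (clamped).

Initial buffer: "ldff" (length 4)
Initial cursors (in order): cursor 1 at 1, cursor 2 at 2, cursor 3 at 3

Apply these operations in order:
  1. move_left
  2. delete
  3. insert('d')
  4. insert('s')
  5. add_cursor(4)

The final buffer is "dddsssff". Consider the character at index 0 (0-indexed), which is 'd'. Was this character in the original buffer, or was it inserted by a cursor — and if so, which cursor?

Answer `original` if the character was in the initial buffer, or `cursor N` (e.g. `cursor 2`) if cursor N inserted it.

After op 1 (move_left): buffer="ldff" (len 4), cursors c1@0 c2@1 c3@2, authorship ....
After op 2 (delete): buffer="ff" (len 2), cursors c1@0 c2@0 c3@0, authorship ..
After op 3 (insert('d')): buffer="dddff" (len 5), cursors c1@3 c2@3 c3@3, authorship 123..
After op 4 (insert('s')): buffer="dddsssff" (len 8), cursors c1@6 c2@6 c3@6, authorship 123123..
After op 5 (add_cursor(4)): buffer="dddsssff" (len 8), cursors c4@4 c1@6 c2@6 c3@6, authorship 123123..
Authorship (.=original, N=cursor N): 1 2 3 1 2 3 . .
Index 0: author = 1

Answer: cursor 1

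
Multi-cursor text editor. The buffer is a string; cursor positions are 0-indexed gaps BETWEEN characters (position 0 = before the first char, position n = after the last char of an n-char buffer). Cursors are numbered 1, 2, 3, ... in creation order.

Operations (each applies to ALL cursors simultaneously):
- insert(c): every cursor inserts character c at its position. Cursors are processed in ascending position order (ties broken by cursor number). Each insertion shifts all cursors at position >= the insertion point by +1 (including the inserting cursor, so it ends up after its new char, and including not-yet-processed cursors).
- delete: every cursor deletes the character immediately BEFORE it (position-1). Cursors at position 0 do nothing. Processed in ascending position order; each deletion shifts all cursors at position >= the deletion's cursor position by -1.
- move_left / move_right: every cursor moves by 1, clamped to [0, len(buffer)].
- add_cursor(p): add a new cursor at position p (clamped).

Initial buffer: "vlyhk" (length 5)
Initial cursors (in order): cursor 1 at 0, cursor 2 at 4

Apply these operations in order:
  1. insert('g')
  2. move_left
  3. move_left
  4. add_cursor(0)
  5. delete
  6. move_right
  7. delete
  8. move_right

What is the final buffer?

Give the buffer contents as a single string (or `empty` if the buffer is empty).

Answer: vlgk

Derivation:
After op 1 (insert('g')): buffer="gvlyhgk" (len 7), cursors c1@1 c2@6, authorship 1....2.
After op 2 (move_left): buffer="gvlyhgk" (len 7), cursors c1@0 c2@5, authorship 1....2.
After op 3 (move_left): buffer="gvlyhgk" (len 7), cursors c1@0 c2@4, authorship 1....2.
After op 4 (add_cursor(0)): buffer="gvlyhgk" (len 7), cursors c1@0 c3@0 c2@4, authorship 1....2.
After op 5 (delete): buffer="gvlhgk" (len 6), cursors c1@0 c3@0 c2@3, authorship 1...2.
After op 6 (move_right): buffer="gvlhgk" (len 6), cursors c1@1 c3@1 c2@4, authorship 1...2.
After op 7 (delete): buffer="vlgk" (len 4), cursors c1@0 c3@0 c2@2, authorship ..2.
After op 8 (move_right): buffer="vlgk" (len 4), cursors c1@1 c3@1 c2@3, authorship ..2.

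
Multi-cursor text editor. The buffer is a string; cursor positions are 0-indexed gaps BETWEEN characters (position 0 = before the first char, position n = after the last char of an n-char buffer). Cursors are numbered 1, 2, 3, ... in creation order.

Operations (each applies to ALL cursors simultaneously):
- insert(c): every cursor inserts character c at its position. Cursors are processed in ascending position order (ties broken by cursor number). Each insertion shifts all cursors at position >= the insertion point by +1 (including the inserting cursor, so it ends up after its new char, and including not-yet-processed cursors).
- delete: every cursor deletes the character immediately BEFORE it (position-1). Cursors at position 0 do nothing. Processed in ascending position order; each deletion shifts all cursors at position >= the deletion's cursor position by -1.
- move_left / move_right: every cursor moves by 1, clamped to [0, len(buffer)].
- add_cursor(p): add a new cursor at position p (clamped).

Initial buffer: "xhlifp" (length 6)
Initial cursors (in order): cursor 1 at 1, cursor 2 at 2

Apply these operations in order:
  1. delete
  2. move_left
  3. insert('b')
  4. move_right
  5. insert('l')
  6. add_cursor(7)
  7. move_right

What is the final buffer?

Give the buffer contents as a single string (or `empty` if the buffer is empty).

After op 1 (delete): buffer="lifp" (len 4), cursors c1@0 c2@0, authorship ....
After op 2 (move_left): buffer="lifp" (len 4), cursors c1@0 c2@0, authorship ....
After op 3 (insert('b')): buffer="bblifp" (len 6), cursors c1@2 c2@2, authorship 12....
After op 4 (move_right): buffer="bblifp" (len 6), cursors c1@3 c2@3, authorship 12....
After op 5 (insert('l')): buffer="bblllifp" (len 8), cursors c1@5 c2@5, authorship 12.12...
After op 6 (add_cursor(7)): buffer="bblllifp" (len 8), cursors c1@5 c2@5 c3@7, authorship 12.12...
After op 7 (move_right): buffer="bblllifp" (len 8), cursors c1@6 c2@6 c3@8, authorship 12.12...

Answer: bblllifp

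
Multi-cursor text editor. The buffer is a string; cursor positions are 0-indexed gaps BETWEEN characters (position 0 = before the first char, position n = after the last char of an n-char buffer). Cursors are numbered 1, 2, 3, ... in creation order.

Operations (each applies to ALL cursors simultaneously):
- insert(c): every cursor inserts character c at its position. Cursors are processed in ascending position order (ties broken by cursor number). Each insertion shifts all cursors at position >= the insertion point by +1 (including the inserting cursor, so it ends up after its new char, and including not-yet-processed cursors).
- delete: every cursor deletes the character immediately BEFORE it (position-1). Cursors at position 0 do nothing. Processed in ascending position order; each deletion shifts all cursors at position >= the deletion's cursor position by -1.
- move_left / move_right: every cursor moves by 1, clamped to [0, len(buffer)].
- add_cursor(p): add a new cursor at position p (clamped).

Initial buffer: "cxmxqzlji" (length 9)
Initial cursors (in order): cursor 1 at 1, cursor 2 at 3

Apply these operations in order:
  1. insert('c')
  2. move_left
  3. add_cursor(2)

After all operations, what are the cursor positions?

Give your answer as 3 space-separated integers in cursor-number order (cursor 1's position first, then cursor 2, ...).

After op 1 (insert('c')): buffer="ccxmcxqzlji" (len 11), cursors c1@2 c2@5, authorship .1..2......
After op 2 (move_left): buffer="ccxmcxqzlji" (len 11), cursors c1@1 c2@4, authorship .1..2......
After op 3 (add_cursor(2)): buffer="ccxmcxqzlji" (len 11), cursors c1@1 c3@2 c2@4, authorship .1..2......

Answer: 1 4 2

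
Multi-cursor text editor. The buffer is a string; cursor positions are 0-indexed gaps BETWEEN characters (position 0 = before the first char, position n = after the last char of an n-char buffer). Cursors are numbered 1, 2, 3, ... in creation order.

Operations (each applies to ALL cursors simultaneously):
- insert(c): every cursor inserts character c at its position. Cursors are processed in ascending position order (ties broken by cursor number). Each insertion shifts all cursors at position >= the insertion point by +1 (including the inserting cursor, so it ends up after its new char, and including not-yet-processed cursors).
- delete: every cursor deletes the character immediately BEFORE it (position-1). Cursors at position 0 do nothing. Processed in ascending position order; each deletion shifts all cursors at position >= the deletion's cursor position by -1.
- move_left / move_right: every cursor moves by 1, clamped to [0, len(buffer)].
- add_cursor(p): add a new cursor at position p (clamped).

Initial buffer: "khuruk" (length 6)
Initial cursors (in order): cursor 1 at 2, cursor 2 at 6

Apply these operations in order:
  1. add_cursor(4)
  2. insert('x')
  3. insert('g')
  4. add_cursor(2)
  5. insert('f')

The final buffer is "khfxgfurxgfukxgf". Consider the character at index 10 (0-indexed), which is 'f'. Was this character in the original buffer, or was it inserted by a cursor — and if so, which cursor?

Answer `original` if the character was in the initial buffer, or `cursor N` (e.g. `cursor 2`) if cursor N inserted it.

After op 1 (add_cursor(4)): buffer="khuruk" (len 6), cursors c1@2 c3@4 c2@6, authorship ......
After op 2 (insert('x')): buffer="khxurxukx" (len 9), cursors c1@3 c3@6 c2@9, authorship ..1..3..2
After op 3 (insert('g')): buffer="khxgurxgukxg" (len 12), cursors c1@4 c3@8 c2@12, authorship ..11..33..22
After op 4 (add_cursor(2)): buffer="khxgurxgukxg" (len 12), cursors c4@2 c1@4 c3@8 c2@12, authorship ..11..33..22
After op 5 (insert('f')): buffer="khfxgfurxgfukxgf" (len 16), cursors c4@3 c1@6 c3@11 c2@16, authorship ..4111..333..222
Authorship (.=original, N=cursor N): . . 4 1 1 1 . . 3 3 3 . . 2 2 2
Index 10: author = 3

Answer: cursor 3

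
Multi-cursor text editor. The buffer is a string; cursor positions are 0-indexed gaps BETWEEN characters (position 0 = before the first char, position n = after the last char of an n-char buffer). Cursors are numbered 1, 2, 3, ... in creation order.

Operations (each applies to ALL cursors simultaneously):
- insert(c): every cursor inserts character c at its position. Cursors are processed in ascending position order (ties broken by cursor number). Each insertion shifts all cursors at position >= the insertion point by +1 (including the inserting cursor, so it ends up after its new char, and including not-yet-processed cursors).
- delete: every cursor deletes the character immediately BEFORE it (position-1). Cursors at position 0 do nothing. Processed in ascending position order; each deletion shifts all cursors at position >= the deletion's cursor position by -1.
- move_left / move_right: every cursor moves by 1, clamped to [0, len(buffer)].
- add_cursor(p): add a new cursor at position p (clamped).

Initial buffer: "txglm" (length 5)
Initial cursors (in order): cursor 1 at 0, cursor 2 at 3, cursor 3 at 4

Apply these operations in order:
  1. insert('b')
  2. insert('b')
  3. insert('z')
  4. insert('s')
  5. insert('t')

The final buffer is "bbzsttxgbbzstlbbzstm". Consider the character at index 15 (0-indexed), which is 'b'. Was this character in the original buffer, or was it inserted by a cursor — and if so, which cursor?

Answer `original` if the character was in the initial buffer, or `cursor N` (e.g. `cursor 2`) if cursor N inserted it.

Answer: cursor 3

Derivation:
After op 1 (insert('b')): buffer="btxgblbm" (len 8), cursors c1@1 c2@5 c3@7, authorship 1...2.3.
After op 2 (insert('b')): buffer="bbtxgbblbbm" (len 11), cursors c1@2 c2@7 c3@10, authorship 11...22.33.
After op 3 (insert('z')): buffer="bbztxgbbzlbbzm" (len 14), cursors c1@3 c2@9 c3@13, authorship 111...222.333.
After op 4 (insert('s')): buffer="bbzstxgbbzslbbzsm" (len 17), cursors c1@4 c2@11 c3@16, authorship 1111...2222.3333.
After op 5 (insert('t')): buffer="bbzsttxgbbzstlbbzstm" (len 20), cursors c1@5 c2@13 c3@19, authorship 11111...22222.33333.
Authorship (.=original, N=cursor N): 1 1 1 1 1 . . . 2 2 2 2 2 . 3 3 3 3 3 .
Index 15: author = 3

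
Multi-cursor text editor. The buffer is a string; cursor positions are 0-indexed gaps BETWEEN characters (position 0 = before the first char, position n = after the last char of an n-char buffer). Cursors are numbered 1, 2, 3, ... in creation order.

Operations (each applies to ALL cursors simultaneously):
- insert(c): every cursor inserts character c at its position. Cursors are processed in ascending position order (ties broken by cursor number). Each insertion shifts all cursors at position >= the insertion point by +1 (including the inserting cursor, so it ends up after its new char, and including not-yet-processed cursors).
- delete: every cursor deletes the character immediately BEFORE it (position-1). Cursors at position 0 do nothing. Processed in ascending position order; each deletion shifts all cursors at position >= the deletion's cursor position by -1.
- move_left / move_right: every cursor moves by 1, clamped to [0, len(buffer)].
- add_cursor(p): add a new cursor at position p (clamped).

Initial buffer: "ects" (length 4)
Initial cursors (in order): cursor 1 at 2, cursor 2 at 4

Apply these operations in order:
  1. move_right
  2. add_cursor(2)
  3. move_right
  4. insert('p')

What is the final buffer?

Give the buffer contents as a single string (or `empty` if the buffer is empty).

Answer: ectpspp

Derivation:
After op 1 (move_right): buffer="ects" (len 4), cursors c1@3 c2@4, authorship ....
After op 2 (add_cursor(2)): buffer="ects" (len 4), cursors c3@2 c1@3 c2@4, authorship ....
After op 3 (move_right): buffer="ects" (len 4), cursors c3@3 c1@4 c2@4, authorship ....
After op 4 (insert('p')): buffer="ectpspp" (len 7), cursors c3@4 c1@7 c2@7, authorship ...3.12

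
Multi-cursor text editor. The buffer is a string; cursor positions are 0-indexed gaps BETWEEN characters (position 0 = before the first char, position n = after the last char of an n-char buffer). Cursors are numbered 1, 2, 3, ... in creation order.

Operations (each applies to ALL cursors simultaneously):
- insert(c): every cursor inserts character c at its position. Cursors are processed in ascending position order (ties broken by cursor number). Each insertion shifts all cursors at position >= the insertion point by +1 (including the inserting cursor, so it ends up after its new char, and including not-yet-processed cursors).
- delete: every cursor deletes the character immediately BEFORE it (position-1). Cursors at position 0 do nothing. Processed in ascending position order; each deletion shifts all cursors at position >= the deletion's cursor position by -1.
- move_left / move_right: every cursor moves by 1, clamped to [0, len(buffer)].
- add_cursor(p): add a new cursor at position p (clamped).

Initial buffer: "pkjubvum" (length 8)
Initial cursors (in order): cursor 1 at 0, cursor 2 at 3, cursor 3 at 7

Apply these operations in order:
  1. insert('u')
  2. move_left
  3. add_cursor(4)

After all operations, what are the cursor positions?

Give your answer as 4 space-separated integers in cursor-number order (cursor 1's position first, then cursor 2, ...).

Answer: 0 4 9 4

Derivation:
After op 1 (insert('u')): buffer="upkjuubvuum" (len 11), cursors c1@1 c2@5 c3@10, authorship 1...2....3.
After op 2 (move_left): buffer="upkjuubvuum" (len 11), cursors c1@0 c2@4 c3@9, authorship 1...2....3.
After op 3 (add_cursor(4)): buffer="upkjuubvuum" (len 11), cursors c1@0 c2@4 c4@4 c3@9, authorship 1...2....3.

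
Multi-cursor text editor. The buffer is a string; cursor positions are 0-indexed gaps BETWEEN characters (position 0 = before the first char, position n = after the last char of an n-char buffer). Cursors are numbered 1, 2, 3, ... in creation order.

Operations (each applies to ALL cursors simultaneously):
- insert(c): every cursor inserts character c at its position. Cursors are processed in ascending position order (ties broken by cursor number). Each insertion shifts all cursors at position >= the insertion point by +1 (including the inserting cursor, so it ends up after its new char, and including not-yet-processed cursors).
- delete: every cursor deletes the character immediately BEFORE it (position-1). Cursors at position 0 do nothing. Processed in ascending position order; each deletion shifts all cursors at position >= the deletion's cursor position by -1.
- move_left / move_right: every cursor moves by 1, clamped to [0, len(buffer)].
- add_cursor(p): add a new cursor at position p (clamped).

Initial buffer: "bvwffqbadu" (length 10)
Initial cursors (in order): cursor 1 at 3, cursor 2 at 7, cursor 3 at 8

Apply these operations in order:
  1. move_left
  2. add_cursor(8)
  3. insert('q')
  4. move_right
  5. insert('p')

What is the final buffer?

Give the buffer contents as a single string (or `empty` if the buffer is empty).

After op 1 (move_left): buffer="bvwffqbadu" (len 10), cursors c1@2 c2@6 c3@7, authorship ..........
After op 2 (add_cursor(8)): buffer="bvwffqbadu" (len 10), cursors c1@2 c2@6 c3@7 c4@8, authorship ..........
After op 3 (insert('q')): buffer="bvqwffqqbqaqdu" (len 14), cursors c1@3 c2@8 c3@10 c4@12, authorship ..1....2.3.4..
After op 4 (move_right): buffer="bvqwffqqbqaqdu" (len 14), cursors c1@4 c2@9 c3@11 c4@13, authorship ..1....2.3.4..
After op 5 (insert('p')): buffer="bvqwpffqqbpqapqdpu" (len 18), cursors c1@5 c2@11 c3@14 c4@17, authorship ..1.1...2.23.34.4.

Answer: bvqwpffqqbpqapqdpu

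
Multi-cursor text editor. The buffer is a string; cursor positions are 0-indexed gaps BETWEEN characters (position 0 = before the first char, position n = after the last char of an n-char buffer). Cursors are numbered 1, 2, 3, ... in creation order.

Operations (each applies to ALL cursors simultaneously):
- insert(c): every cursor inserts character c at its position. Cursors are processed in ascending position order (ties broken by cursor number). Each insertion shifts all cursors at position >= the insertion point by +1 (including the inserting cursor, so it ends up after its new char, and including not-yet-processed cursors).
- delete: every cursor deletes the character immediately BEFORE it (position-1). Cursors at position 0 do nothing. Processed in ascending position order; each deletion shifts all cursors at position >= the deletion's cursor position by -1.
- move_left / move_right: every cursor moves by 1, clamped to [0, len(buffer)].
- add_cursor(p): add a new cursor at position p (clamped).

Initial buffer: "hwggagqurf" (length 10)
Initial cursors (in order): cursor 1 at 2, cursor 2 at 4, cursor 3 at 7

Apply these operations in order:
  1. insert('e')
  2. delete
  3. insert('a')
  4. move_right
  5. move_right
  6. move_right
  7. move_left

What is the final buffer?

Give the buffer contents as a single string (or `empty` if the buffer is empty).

Answer: hwaggaagqaurf

Derivation:
After op 1 (insert('e')): buffer="hweggeagqeurf" (len 13), cursors c1@3 c2@6 c3@10, authorship ..1..2...3...
After op 2 (delete): buffer="hwggagqurf" (len 10), cursors c1@2 c2@4 c3@7, authorship ..........
After op 3 (insert('a')): buffer="hwaggaagqaurf" (len 13), cursors c1@3 c2@6 c3@10, authorship ..1..2...3...
After op 4 (move_right): buffer="hwaggaagqaurf" (len 13), cursors c1@4 c2@7 c3@11, authorship ..1..2...3...
After op 5 (move_right): buffer="hwaggaagqaurf" (len 13), cursors c1@5 c2@8 c3@12, authorship ..1..2...3...
After op 6 (move_right): buffer="hwaggaagqaurf" (len 13), cursors c1@6 c2@9 c3@13, authorship ..1..2...3...
After op 7 (move_left): buffer="hwaggaagqaurf" (len 13), cursors c1@5 c2@8 c3@12, authorship ..1..2...3...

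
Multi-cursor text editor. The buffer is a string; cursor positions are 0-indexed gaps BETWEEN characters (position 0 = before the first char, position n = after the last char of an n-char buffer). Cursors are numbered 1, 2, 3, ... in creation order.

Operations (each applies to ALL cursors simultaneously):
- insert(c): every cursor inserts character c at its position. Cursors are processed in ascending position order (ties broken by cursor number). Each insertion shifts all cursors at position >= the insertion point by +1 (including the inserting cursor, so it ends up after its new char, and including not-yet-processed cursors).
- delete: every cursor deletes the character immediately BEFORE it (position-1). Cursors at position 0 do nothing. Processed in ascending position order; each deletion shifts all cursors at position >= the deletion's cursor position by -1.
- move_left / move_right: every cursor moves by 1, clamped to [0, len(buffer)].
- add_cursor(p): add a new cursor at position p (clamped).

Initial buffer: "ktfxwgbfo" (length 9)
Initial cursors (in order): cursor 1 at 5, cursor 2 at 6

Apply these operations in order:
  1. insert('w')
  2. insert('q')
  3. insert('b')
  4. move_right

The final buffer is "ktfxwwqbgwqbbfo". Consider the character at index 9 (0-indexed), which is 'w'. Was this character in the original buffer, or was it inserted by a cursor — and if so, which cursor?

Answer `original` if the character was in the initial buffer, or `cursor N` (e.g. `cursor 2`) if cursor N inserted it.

After op 1 (insert('w')): buffer="ktfxwwgwbfo" (len 11), cursors c1@6 c2@8, authorship .....1.2...
After op 2 (insert('q')): buffer="ktfxwwqgwqbfo" (len 13), cursors c1@7 c2@10, authorship .....11.22...
After op 3 (insert('b')): buffer="ktfxwwqbgwqbbfo" (len 15), cursors c1@8 c2@12, authorship .....111.222...
After op 4 (move_right): buffer="ktfxwwqbgwqbbfo" (len 15), cursors c1@9 c2@13, authorship .....111.222...
Authorship (.=original, N=cursor N): . . . . . 1 1 1 . 2 2 2 . . .
Index 9: author = 2

Answer: cursor 2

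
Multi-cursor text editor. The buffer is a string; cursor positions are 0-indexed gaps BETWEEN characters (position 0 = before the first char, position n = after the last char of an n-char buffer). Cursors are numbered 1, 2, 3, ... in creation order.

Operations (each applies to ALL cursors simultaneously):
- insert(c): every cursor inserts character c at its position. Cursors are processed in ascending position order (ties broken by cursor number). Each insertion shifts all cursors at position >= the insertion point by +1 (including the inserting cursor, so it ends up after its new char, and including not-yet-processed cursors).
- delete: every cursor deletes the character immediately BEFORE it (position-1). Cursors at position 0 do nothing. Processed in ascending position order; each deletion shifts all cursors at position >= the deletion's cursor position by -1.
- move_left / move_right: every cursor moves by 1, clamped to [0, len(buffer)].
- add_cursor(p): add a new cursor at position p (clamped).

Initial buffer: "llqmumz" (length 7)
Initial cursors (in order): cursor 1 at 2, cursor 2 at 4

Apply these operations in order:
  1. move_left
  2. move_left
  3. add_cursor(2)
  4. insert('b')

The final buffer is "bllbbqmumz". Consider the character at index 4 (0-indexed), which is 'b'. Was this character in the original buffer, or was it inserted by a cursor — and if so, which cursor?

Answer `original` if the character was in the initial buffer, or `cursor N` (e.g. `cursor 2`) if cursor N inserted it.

Answer: cursor 3

Derivation:
After op 1 (move_left): buffer="llqmumz" (len 7), cursors c1@1 c2@3, authorship .......
After op 2 (move_left): buffer="llqmumz" (len 7), cursors c1@0 c2@2, authorship .......
After op 3 (add_cursor(2)): buffer="llqmumz" (len 7), cursors c1@0 c2@2 c3@2, authorship .......
After op 4 (insert('b')): buffer="bllbbqmumz" (len 10), cursors c1@1 c2@5 c3@5, authorship 1..23.....
Authorship (.=original, N=cursor N): 1 . . 2 3 . . . . .
Index 4: author = 3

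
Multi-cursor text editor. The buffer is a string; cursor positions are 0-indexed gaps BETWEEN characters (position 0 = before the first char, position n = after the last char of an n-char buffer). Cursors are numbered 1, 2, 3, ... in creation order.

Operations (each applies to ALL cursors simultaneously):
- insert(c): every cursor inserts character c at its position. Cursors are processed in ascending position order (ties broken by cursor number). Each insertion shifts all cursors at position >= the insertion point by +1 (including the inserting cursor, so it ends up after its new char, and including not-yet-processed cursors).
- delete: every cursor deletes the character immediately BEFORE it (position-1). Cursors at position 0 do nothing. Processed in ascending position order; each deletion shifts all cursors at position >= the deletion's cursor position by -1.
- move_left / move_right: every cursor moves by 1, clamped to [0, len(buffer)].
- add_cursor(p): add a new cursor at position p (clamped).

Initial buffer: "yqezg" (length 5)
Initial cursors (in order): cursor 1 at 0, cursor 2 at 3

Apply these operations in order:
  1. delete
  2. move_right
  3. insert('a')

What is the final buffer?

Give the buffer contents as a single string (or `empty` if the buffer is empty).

Answer: yaqzag

Derivation:
After op 1 (delete): buffer="yqzg" (len 4), cursors c1@0 c2@2, authorship ....
After op 2 (move_right): buffer="yqzg" (len 4), cursors c1@1 c2@3, authorship ....
After op 3 (insert('a')): buffer="yaqzag" (len 6), cursors c1@2 c2@5, authorship .1..2.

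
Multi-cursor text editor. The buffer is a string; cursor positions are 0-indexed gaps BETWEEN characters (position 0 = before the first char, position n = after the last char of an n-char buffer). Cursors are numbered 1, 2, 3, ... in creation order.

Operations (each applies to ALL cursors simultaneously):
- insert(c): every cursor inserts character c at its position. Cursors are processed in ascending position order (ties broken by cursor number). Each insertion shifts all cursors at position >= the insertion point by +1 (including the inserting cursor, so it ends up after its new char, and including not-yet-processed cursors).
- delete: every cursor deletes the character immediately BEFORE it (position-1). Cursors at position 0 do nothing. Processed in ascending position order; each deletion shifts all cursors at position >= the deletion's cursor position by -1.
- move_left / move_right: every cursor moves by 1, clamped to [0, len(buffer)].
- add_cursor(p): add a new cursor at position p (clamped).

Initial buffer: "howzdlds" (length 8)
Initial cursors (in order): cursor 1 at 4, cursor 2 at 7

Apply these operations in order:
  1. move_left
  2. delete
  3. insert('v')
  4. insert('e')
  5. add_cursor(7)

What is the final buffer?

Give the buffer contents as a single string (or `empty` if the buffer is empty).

After op 1 (move_left): buffer="howzdlds" (len 8), cursors c1@3 c2@6, authorship ........
After op 2 (delete): buffer="hozdds" (len 6), cursors c1@2 c2@4, authorship ......
After op 3 (insert('v')): buffer="hovzdvds" (len 8), cursors c1@3 c2@6, authorship ..1..2..
After op 4 (insert('e')): buffer="hovezdveds" (len 10), cursors c1@4 c2@8, authorship ..11..22..
After op 5 (add_cursor(7)): buffer="hovezdveds" (len 10), cursors c1@4 c3@7 c2@8, authorship ..11..22..

Answer: hovezdveds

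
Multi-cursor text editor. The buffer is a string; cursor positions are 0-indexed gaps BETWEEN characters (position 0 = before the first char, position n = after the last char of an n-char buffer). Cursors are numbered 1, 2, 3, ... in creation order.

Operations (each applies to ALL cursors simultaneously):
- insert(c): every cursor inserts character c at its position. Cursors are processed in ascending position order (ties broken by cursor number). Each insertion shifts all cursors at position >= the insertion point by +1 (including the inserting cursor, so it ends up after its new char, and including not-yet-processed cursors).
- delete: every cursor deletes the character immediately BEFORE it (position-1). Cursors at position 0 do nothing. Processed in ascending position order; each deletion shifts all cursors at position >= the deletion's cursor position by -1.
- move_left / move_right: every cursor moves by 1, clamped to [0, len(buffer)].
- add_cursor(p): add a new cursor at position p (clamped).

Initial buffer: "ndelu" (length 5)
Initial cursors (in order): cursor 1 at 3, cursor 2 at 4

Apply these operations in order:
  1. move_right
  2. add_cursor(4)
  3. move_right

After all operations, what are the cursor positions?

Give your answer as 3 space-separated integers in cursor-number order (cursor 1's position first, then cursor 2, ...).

Answer: 5 5 5

Derivation:
After op 1 (move_right): buffer="ndelu" (len 5), cursors c1@4 c2@5, authorship .....
After op 2 (add_cursor(4)): buffer="ndelu" (len 5), cursors c1@4 c3@4 c2@5, authorship .....
After op 3 (move_right): buffer="ndelu" (len 5), cursors c1@5 c2@5 c3@5, authorship .....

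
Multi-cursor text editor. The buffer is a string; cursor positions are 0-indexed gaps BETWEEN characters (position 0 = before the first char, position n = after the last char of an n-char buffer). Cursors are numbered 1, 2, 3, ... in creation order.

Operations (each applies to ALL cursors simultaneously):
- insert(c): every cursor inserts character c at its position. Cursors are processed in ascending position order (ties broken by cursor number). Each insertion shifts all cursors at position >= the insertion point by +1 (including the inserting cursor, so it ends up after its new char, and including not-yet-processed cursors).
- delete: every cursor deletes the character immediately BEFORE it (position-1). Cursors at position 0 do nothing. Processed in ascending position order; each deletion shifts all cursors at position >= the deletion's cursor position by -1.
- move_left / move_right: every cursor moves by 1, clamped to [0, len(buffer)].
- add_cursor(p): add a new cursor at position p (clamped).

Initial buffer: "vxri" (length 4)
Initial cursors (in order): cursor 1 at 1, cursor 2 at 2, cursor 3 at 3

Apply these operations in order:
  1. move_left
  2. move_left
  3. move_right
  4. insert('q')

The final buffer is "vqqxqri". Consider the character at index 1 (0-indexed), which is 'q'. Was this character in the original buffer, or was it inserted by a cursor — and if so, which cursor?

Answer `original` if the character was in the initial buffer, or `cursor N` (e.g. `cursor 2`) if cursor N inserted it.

After op 1 (move_left): buffer="vxri" (len 4), cursors c1@0 c2@1 c3@2, authorship ....
After op 2 (move_left): buffer="vxri" (len 4), cursors c1@0 c2@0 c3@1, authorship ....
After op 3 (move_right): buffer="vxri" (len 4), cursors c1@1 c2@1 c3@2, authorship ....
After op 4 (insert('q')): buffer="vqqxqri" (len 7), cursors c1@3 c2@3 c3@5, authorship .12.3..
Authorship (.=original, N=cursor N): . 1 2 . 3 . .
Index 1: author = 1

Answer: cursor 1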